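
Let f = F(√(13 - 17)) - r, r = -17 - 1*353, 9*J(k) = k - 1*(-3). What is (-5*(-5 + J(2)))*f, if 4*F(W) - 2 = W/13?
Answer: 24700/3 + 100*I/117 ≈ 8233.3 + 0.8547*I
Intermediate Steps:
J(k) = ⅓ + k/9 (J(k) = (k - 1*(-3))/9 = (k + 3)/9 = (3 + k)/9 = ⅓ + k/9)
F(W) = ½ + W/52 (F(W) = ½ + (W/13)/4 = ½ + W/52)
r = -370 (r = -17 - 353 = -370)
f = 741/2 + I/26 (f = (½ + √(13 - 17)/52) - 1*(-370) = (½ + √(-4)/52) + 370 = (½ + (2*I)/52) + 370 = (½ + I/26) + 370 = 741/2 + I/26 ≈ 370.5 + 0.038462*I)
(-5*(-5 + J(2)))*f = (-5*(-5 + (⅓ + (⅑)*2)))*(741/2 + I/26) = (-5*(-5 + (⅓ + 2/9)))*(741/2 + I/26) = (-5*(-5 + 5/9))*(741/2 + I/26) = (-5*(-40/9))*(741/2 + I/26) = 200*(741/2 + I/26)/9 = 24700/3 + 100*I/117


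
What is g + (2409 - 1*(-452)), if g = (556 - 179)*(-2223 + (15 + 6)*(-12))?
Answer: -930214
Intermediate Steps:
g = -933075 (g = 377*(-2223 + 21*(-12)) = 377*(-2223 - 252) = 377*(-2475) = -933075)
g + (2409 - 1*(-452)) = -933075 + (2409 - 1*(-452)) = -933075 + (2409 + 452) = -933075 + 2861 = -930214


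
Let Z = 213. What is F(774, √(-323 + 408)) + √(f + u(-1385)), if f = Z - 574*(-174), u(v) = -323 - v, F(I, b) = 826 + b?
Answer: 826 + √85 + 3*√11239 ≈ 1153.3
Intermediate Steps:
f = 100089 (f = 213 - 574*(-174) = 213 + 99876 = 100089)
F(774, √(-323 + 408)) + √(f + u(-1385)) = (826 + √(-323 + 408)) + √(100089 + (-323 - 1*(-1385))) = (826 + √85) + √(100089 + (-323 + 1385)) = (826 + √85) + √(100089 + 1062) = (826 + √85) + √101151 = (826 + √85) + 3*√11239 = 826 + √85 + 3*√11239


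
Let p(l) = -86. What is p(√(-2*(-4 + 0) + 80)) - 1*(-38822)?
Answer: 38736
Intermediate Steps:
p(√(-2*(-4 + 0) + 80)) - 1*(-38822) = -86 - 1*(-38822) = -86 + 38822 = 38736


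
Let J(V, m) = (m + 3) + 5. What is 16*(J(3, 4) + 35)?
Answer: 752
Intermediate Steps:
J(V, m) = 8 + m (J(V, m) = (3 + m) + 5 = 8 + m)
16*(J(3, 4) + 35) = 16*((8 + 4) + 35) = 16*(12 + 35) = 16*47 = 752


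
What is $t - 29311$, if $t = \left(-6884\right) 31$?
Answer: $-242715$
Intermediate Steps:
$t = -213404$
$t - 29311 = -213404 - 29311 = -242715$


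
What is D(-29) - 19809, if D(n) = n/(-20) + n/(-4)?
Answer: -198003/10 ≈ -19800.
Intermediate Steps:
D(n) = -3*n/10 (D(n) = n*(-1/20) + n*(-¼) = -n/20 - n/4 = -3*n/10)
D(-29) - 19809 = -3/10*(-29) - 19809 = 87/10 - 19809 = -198003/10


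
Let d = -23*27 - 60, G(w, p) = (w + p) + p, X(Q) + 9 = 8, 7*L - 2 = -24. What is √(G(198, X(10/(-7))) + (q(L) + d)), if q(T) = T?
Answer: I*√23919/7 ≈ 22.094*I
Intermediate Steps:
L = -22/7 (L = 2/7 + (⅐)*(-24) = 2/7 - 24/7 = -22/7 ≈ -3.1429)
X(Q) = -1 (X(Q) = -9 + 8 = -1)
G(w, p) = w + 2*p (G(w, p) = (p + w) + p = w + 2*p)
d = -681 (d = -621 - 60 = -681)
√(G(198, X(10/(-7))) + (q(L) + d)) = √((198 + 2*(-1)) + (-22/7 - 681)) = √((198 - 2) - 4789/7) = √(196 - 4789/7) = √(-3417/7) = I*√23919/7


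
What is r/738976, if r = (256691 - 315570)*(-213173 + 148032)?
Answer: 3835436939/738976 ≈ 5190.2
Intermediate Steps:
r = 3835436939 (r = -58879*(-65141) = 3835436939)
r/738976 = 3835436939/738976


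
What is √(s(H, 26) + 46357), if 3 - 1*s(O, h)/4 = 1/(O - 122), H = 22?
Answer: √1159226/5 ≈ 215.33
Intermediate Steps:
s(O, h) = 12 - 4/(-122 + O) (s(O, h) = 12 - 4/(O - 122) = 12 - 4/(-122 + O))
√(s(H, 26) + 46357) = √(4*(-367 + 3*22)/(-122 + 22) + 46357) = √(4*(-367 + 66)/(-100) + 46357) = √(4*(-1/100)*(-301) + 46357) = √(301/25 + 46357) = √(1159226/25) = √1159226/5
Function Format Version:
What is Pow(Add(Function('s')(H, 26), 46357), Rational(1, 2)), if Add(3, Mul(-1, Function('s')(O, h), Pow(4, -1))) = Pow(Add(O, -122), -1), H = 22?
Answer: Mul(Rational(1, 5), Pow(1159226, Rational(1, 2))) ≈ 215.33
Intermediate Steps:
Function('s')(O, h) = Add(12, Mul(-4, Pow(Add(-122, O), -1))) (Function('s')(O, h) = Add(12, Mul(-4, Pow(Add(O, -122), -1))) = Add(12, Mul(-4, Pow(Add(-122, O), -1))))
Pow(Add(Function('s')(H, 26), 46357), Rational(1, 2)) = Pow(Add(Mul(4, Pow(Add(-122, 22), -1), Add(-367, Mul(3, 22))), 46357), Rational(1, 2)) = Pow(Add(Mul(4, Pow(-100, -1), Add(-367, 66)), 46357), Rational(1, 2)) = Pow(Add(Mul(4, Rational(-1, 100), -301), 46357), Rational(1, 2)) = Pow(Add(Rational(301, 25), 46357), Rational(1, 2)) = Pow(Rational(1159226, 25), Rational(1, 2)) = Mul(Rational(1, 5), Pow(1159226, Rational(1, 2)))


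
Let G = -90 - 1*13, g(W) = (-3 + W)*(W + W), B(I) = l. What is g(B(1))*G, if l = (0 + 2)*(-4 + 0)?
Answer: -18128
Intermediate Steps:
l = -8 (l = 2*(-4) = -8)
B(I) = -8
g(W) = 2*W*(-3 + W) (g(W) = (-3 + W)*(2*W) = 2*W*(-3 + W))
G = -103 (G = -90 - 13 = -103)
g(B(1))*G = (2*(-8)*(-3 - 8))*(-103) = (2*(-8)*(-11))*(-103) = 176*(-103) = -18128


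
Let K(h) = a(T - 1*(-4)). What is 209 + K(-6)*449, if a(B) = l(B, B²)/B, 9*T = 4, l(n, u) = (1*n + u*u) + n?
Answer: 29543003/729 ≈ 40525.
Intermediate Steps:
l(n, u) = u² + 2*n (l(n, u) = (n + u²) + n = u² + 2*n)
T = 4/9 (T = (⅑)*4 = 4/9 ≈ 0.44444)
a(B) = (B⁴ + 2*B)/B (a(B) = ((B²)² + 2*B)/B = (B⁴ + 2*B)/B)
K(h) = 65458/729 (K(h) = 2 + (4/9 - 1*(-4))³ = 2 + (4/9 + 4)³ = 2 + (40/9)³ = 2 + 64000/729 = 65458/729)
209 + K(-6)*449 = 209 + (65458/729)*449 = 209 + 29390642/729 = 29543003/729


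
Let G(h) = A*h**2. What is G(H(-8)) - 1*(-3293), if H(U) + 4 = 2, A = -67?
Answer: 3025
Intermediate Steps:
H(U) = -2 (H(U) = -4 + 2 = -2)
G(h) = -67*h**2
G(H(-8)) - 1*(-3293) = -67*(-2)**2 - 1*(-3293) = -67*4 + 3293 = -268 + 3293 = 3025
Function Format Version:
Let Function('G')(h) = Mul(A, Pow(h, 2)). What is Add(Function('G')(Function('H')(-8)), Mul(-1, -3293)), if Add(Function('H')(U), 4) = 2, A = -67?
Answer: 3025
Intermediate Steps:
Function('H')(U) = -2 (Function('H')(U) = Add(-4, 2) = -2)
Function('G')(h) = Mul(-67, Pow(h, 2))
Add(Function('G')(Function('H')(-8)), Mul(-1, -3293)) = Add(Mul(-67, Pow(-2, 2)), Mul(-1, -3293)) = Add(Mul(-67, 4), 3293) = Add(-268, 3293) = 3025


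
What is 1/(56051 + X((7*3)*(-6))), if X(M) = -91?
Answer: 1/55960 ≈ 1.7870e-5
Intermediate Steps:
1/(56051 + X((7*3)*(-6))) = 1/(56051 - 91) = 1/55960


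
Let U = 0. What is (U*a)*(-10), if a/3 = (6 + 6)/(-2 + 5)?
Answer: 0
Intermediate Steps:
a = 12 (a = 3*((6 + 6)/(-2 + 5)) = 3*(12/3) = 3*(12*(1/3)) = 3*4 = 12)
(U*a)*(-10) = (0*12)*(-10) = 0*(-10) = 0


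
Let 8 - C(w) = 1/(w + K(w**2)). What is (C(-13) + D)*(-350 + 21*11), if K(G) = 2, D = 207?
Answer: -281554/11 ≈ -25596.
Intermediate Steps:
C(w) = 8 - 1/(2 + w) (C(w) = 8 - 1/(w + 2) = 8 - 1/(2 + w))
(C(-13) + D)*(-350 + 21*11) = ((15 + 8*(-13))/(2 - 13) + 207)*(-350 + 21*11) = ((15 - 104)/(-11) + 207)*(-350 + 231) = (-1/11*(-89) + 207)*(-119) = (89/11 + 207)*(-119) = (2366/11)*(-119) = -281554/11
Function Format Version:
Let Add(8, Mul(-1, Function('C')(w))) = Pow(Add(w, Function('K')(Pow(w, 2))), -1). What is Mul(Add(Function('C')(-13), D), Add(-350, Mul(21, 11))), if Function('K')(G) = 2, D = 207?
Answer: Rational(-281554, 11) ≈ -25596.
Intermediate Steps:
Function('C')(w) = Add(8, Mul(-1, Pow(Add(2, w), -1))) (Function('C')(w) = Add(8, Mul(-1, Pow(Add(w, 2), -1))) = Add(8, Mul(-1, Pow(Add(2, w), -1))))
Mul(Add(Function('C')(-13), D), Add(-350, Mul(21, 11))) = Mul(Add(Mul(Pow(Add(2, -13), -1), Add(15, Mul(8, -13))), 207), Add(-350, Mul(21, 11))) = Mul(Add(Mul(Pow(-11, -1), Add(15, -104)), 207), Add(-350, 231)) = Mul(Add(Mul(Rational(-1, 11), -89), 207), -119) = Mul(Add(Rational(89, 11), 207), -119) = Mul(Rational(2366, 11), -119) = Rational(-281554, 11)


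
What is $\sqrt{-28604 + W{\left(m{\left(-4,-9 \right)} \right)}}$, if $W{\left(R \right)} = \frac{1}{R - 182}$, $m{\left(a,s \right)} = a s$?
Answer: $\frac{i \sqrt{609723010}}{146} \approx 169.13 i$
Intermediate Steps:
$W{\left(R \right)} = \frac{1}{-182 + R}$
$\sqrt{-28604 + W{\left(m{\left(-4,-9 \right)} \right)}} = \sqrt{-28604 + \frac{1}{-182 - -36}} = \sqrt{-28604 + \frac{1}{-182 + 36}} = \sqrt{-28604 + \frac{1}{-146}} = \sqrt{-28604 - \frac{1}{146}} = \sqrt{- \frac{4176185}{146}} = \frac{i \sqrt{609723010}}{146}$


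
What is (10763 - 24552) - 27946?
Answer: -41735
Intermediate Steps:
(10763 - 24552) - 27946 = -13789 - 27946 = -41735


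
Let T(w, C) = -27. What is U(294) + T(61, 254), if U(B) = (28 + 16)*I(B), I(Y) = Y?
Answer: 12909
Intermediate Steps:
U(B) = 44*B (U(B) = (28 + 16)*B = 44*B)
U(294) + T(61, 254) = 44*294 - 27 = 12936 - 27 = 12909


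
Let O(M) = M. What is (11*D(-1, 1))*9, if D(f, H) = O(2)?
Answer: 198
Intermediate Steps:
D(f, H) = 2
(11*D(-1, 1))*9 = (11*2)*9 = 22*9 = 198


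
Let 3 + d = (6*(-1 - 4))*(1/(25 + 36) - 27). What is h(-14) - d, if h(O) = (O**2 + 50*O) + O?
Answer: -80795/61 ≈ -1324.5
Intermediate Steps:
h(O) = O**2 + 51*O
d = 49197/61 (d = -3 + (6*(-1 - 4))*(1/(25 + 36) - 27) = -3 + (6*(-5))*(1/61 - 27) = -3 - 30*(1/61 - 27) = -3 - 30*(-1646/61) = -3 + 49380/61 = 49197/61 ≈ 806.51)
h(-14) - d = -14*(51 - 14) - 1*49197/61 = -14*37 - 49197/61 = -518 - 49197/61 = -80795/61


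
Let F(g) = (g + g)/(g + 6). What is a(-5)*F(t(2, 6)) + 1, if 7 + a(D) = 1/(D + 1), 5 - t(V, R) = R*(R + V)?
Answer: -1173/74 ≈ -15.851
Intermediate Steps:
t(V, R) = 5 - R*(R + V)
F(g) = 2*g/(6 + g) (F(g) = (2*g)/(6 + g) = 2*g/(6 + g))
a(D) = -7 + 1/(1 + D) (a(D) = -7 + 1/(D + 1) = -7 + 1/(1 + D))
a(-5)*F(t(2, 6)) + 1 = ((-6 - 7*(-5))/(1 - 5))*(2*(5 - 1*6**2 - 1*6*2)/(6 + (5 - 1*6**2 - 1*6*2))) + 1 = ((-6 + 35)/(-4))*(2*(5 - 1*36 - 12)/(6 + (5 - 1*36 - 12))) + 1 = (-1/4*29)*(2*(5 - 36 - 12)/(6 + (5 - 36 - 12))) + 1 = -29*(-43)/(2*(6 - 43)) + 1 = -29*(-43)/(2*(-37)) + 1 = -29*(-43)*(-1)/(2*37) + 1 = -29/4*86/37 + 1 = -1247/74 + 1 = -1173/74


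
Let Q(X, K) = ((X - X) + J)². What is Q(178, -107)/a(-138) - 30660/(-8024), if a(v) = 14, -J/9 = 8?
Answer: 5253207/14042 ≈ 374.11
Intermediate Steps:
J = -72 (J = -9*8 = -72)
Q(X, K) = 5184 (Q(X, K) = ((X - X) - 72)² = (0 - 72)² = (-72)² = 5184)
Q(178, -107)/a(-138) - 30660/(-8024) = 5184/14 - 30660/(-8024) = 5184*(1/14) - 30660*(-1/8024) = 2592/7 + 7665/2006 = 5253207/14042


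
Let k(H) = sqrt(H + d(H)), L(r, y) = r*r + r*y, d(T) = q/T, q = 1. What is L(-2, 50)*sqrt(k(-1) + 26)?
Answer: -96*sqrt(26 + I*sqrt(2)) ≈ -489.69 - 13.308*I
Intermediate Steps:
d(T) = 1/T
L(r, y) = r**2 + r*y
k(H) = sqrt(H + 1/H)
L(-2, 50)*sqrt(k(-1) + 26) = (-2*(-2 + 50))*sqrt(sqrt(-1 + 1/(-1)) + 26) = (-2*48)*sqrt(sqrt(-1 - 1) + 26) = -96*sqrt(sqrt(-2) + 26) = -96*sqrt(I*sqrt(2) + 26) = -96*sqrt(26 + I*sqrt(2))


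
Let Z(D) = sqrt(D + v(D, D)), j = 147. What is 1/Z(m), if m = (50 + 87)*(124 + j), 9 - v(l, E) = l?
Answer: 1/3 ≈ 0.33333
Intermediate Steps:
v(l, E) = 9 - l
m = 37127 (m = (50 + 87)*(124 + 147) = 137*271 = 37127)
Z(D) = 3 (Z(D) = sqrt(D + (9 - D)) = sqrt(9) = 3)
1/Z(m) = 1/3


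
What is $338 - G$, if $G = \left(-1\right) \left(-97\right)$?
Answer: $241$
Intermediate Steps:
$G = 97$
$338 - G = 338 - 97 = 241$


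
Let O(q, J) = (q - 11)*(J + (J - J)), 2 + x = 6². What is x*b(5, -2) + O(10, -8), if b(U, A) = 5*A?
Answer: -332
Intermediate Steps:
x = 34 (x = -2 + 6² = -2 + 36 = 34)
O(q, J) = J*(-11 + q) (O(q, J) = (-11 + q)*(J + 0) = (-11 + q)*J = J*(-11 + q))
x*b(5, -2) + O(10, -8) = 34*(5*(-2)) - 8*(-11 + 10) = 34*(-10) - 8*(-1) = -340 + 8 = -332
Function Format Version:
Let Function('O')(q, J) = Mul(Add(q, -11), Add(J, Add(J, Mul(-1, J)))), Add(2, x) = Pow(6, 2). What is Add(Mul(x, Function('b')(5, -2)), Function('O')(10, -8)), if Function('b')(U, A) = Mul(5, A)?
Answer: -332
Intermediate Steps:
x = 34 (x = Add(-2, Pow(6, 2)) = Add(-2, 36) = 34)
Function('O')(q, J) = Mul(J, Add(-11, q)) (Function('O')(q, J) = Mul(Add(-11, q), Add(J, 0)) = Mul(Add(-11, q), J) = Mul(J, Add(-11, q)))
Add(Mul(x, Function('b')(5, -2)), Function('O')(10, -8)) = Add(Mul(34, Mul(5, -2)), Mul(-8, Add(-11, 10))) = Add(Mul(34, -10), Mul(-8, -1)) = Add(-340, 8) = -332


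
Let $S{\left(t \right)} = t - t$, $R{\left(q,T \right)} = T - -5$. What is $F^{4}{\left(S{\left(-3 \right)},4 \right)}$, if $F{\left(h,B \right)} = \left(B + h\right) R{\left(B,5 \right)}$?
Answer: $2560000$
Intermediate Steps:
$R{\left(q,T \right)} = 5 + T$ ($R{\left(q,T \right)} = T + 5 = 5 + T$)
$S{\left(t \right)} = 0$
$F{\left(h,B \right)} = 10 B + 10 h$ ($F{\left(h,B \right)} = \left(B + h\right) \left(5 + 5\right) = \left(B + h\right) 10 = 10 B + 10 h$)
$F^{4}{\left(S{\left(-3 \right)},4 \right)} = \left(10 \cdot 4 + 10 \cdot 0\right)^{4} = \left(40 + 0\right)^{4} = 40^{4} = 2560000$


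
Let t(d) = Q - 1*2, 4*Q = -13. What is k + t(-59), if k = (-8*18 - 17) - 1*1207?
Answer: -5493/4 ≈ -1373.3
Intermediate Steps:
Q = -13/4 (Q = (¼)*(-13) = -13/4 ≈ -3.2500)
t(d) = -21/4 (t(d) = -13/4 - 1*2 = -13/4 - 2 = -21/4)
k = -1368 (k = (-144 - 17) - 1207 = -161 - 1207 = -1368)
k + t(-59) = -1368 - 21/4 = -5493/4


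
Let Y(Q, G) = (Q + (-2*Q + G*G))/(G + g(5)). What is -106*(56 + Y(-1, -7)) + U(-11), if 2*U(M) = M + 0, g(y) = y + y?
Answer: -46249/6 ≈ -7708.2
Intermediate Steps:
g(y) = 2*y
Y(Q, G) = (G² - Q)/(10 + G) (Y(Q, G) = (Q + (-2*Q + G*G))/(G + 2*5) = (Q + (-2*Q + G²))/(G + 10) = (Q + (G² - 2*Q))/(10 + G) = (G² - Q)/(10 + G))
U(M) = M/2 (U(M) = (M + 0)/2 = M/2)
-106*(56 + Y(-1, -7)) + U(-11) = -106*(56 + ((-7)² - 1*(-1))/(10 - 7)) + (½)*(-11) = -106*(56 + (49 + 1)/3) - 11/2 = -106*(56 + (⅓)*50) - 11/2 = -106*(56 + 50/3) - 11/2 = -106*218/3 - 11/2 = -23108/3 - 11/2 = -46249/6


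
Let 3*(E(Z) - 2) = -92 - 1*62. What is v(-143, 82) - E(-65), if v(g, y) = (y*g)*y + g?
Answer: -2884877/3 ≈ -9.6163e+5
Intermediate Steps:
E(Z) = -148/3 (E(Z) = 2 + (-92 - 1*62)/3 = 2 + (-92 - 62)/3 = 2 + (⅓)*(-154) = 2 - 154/3 = -148/3)
v(g, y) = g + g*y² (v(g, y) = (g*y)*y + g = g*y² + g = g + g*y²)
v(-143, 82) - E(-65) = -143*(1 + 82²) - 1*(-148/3) = -143*(1 + 6724) + 148/3 = -143*6725 + 148/3 = -961675 + 148/3 = -2884877/3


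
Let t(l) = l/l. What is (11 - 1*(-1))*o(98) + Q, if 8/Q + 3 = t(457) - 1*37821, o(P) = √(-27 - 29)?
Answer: -8/37823 + 24*I*√14 ≈ -0.00021151 + 89.8*I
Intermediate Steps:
o(P) = 2*I*√14 (o(P) = √(-56) = 2*I*√14)
t(l) = 1
Q = -8/37823 (Q = 8/(-3 + (1 - 1*37821)) = 8/(-3 + (1 - 37821)) = 8/(-3 - 37820) = 8/(-37823) = 8*(-1/37823) = -8/37823 ≈ -0.00021151)
(11 - 1*(-1))*o(98) + Q = (11 - 1*(-1))*(2*I*√14) - 8/37823 = (11 + 1)*(2*I*√14) - 8/37823 = 12*(2*I*√14) - 8/37823 = 24*I*√14 - 8/37823 = -8/37823 + 24*I*√14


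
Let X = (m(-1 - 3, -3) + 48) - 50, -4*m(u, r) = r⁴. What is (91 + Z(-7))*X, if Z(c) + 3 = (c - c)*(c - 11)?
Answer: -1958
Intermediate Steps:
m(u, r) = -r⁴/4
Z(c) = -3 (Z(c) = -3 + (c - c)*(c - 11) = -3 + 0*(-11 + c) = -3 + 0 = -3)
X = -89/4 (X = (-¼*(-3)⁴ + 48) - 50 = (-¼*81 + 48) - 50 = (-81/4 + 48) - 50 = 111/4 - 50 = -89/4 ≈ -22.250)
(91 + Z(-7))*X = (91 - 3)*(-89/4) = 88*(-89/4) = -1958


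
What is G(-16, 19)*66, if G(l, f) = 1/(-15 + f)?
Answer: 33/2 ≈ 16.500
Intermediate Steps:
G(-16, 19)*66 = 66/(-15 + 19) = 66/4 = (¼)*66 = 33/2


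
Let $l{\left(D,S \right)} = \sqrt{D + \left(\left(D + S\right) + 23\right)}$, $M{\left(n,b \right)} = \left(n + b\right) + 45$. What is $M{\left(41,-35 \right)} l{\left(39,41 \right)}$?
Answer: $51 \sqrt{142} \approx 607.74$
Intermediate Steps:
$M{\left(n,b \right)} = 45 + b + n$ ($M{\left(n,b \right)} = \left(b + n\right) + 45 = 45 + b + n$)
$l{\left(D,S \right)} = \sqrt{23 + S + 2 D}$ ($l{\left(D,S \right)} = \sqrt{D + \left(23 + D + S\right)} = \sqrt{23 + S + 2 D}$)
$M{\left(41,-35 \right)} l{\left(39,41 \right)} = \left(45 - 35 + 41\right) \sqrt{23 + 41 + 2 \cdot 39} = 51 \sqrt{23 + 41 + 78} = 51 \sqrt{142}$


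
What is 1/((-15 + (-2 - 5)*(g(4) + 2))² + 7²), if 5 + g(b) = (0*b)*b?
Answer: 1/85 ≈ 0.011765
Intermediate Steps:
g(b) = -5 (g(b) = -5 + (0*b)*b = -5 + 0*b = -5 + 0 = -5)
1/((-15 + (-2 - 5)*(g(4) + 2))² + 7²) = 1/((-15 + (-2 - 5)*(-5 + 2))² + 7²) = 1/((-15 - 7*(-3))² + 49) = 1/((-15 + 21)² + 49) = 1/(6² + 49) = 1/(36 + 49) = 1/85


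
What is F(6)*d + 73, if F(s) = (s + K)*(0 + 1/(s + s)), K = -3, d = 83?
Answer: 375/4 ≈ 93.750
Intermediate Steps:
F(s) = (-3 + s)/(2*s) (F(s) = (s - 3)*(0 + 1/(s + s)) = (-3 + s)*(0 + 1/(2*s)) = (-3 + s)*(1/(2*s)) = (-3 + s)/(2*s))
F(6)*d + 73 = ((½)*(-3 + 6)/6)*83 + 73 = ((½)*(⅙)*3)*83 + 73 = (¼)*83 + 73 = 83/4 + 73 = 375/4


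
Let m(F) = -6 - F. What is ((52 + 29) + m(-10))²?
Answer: 7225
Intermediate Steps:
((52 + 29) + m(-10))² = ((52 + 29) + (-6 - 1*(-10)))² = (81 + (-6 + 10))² = (81 + 4)² = 85² = 7225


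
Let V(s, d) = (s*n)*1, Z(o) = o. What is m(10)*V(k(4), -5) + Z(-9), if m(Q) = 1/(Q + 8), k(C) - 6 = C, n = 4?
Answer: -61/9 ≈ -6.7778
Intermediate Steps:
k(C) = 6 + C
V(s, d) = 4*s (V(s, d) = (s*4)*1 = (4*s)*1 = 4*s)
m(Q) = 1/(8 + Q)
m(10)*V(k(4), -5) + Z(-9) = (4*(6 + 4))/(8 + 10) - 9 = (4*10)/18 - 9 = (1/18)*40 - 9 = 20/9 - 9 = -61/9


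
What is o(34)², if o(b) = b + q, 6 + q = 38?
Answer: 4356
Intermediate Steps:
q = 32 (q = -6 + 38 = 32)
o(b) = 32 + b (o(b) = b + 32 = 32 + b)
o(34)² = (32 + 34)² = 66² = 4356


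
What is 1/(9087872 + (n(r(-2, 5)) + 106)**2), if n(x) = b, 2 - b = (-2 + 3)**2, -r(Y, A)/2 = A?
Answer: 1/9099321 ≈ 1.0990e-7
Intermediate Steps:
r(Y, A) = -2*A
b = 1 (b = 2 - (-2 + 3)**2 = 2 - 1*1**2 = 2 - 1*1 = 2 - 1 = 1)
n(x) = 1
1/(9087872 + (n(r(-2, 5)) + 106)**2) = 1/(9087872 + (1 + 106)**2) = 1/(9087872 + 107**2) = 1/(9087872 + 11449) = 1/9099321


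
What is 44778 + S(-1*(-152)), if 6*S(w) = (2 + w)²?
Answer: 146192/3 ≈ 48731.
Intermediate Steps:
S(w) = (2 + w)²/6
44778 + S(-1*(-152)) = 44778 + (2 - 1*(-152))²/6 = 44778 + (2 + 152)²/6 = 44778 + (⅙)*154² = 44778 + (⅙)*23716 = 44778 + 11858/3 = 146192/3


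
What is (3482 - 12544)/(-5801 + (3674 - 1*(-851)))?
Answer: 4531/638 ≈ 7.1019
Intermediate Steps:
(3482 - 12544)/(-5801 + (3674 - 1*(-851))) = -9062/(-5801 + (3674 + 851)) = -9062/(-5801 + 4525) = -9062/(-1276) = -9062*(-1/1276) = 4531/638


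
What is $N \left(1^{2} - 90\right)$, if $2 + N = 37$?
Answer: $-3115$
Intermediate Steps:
$N = 35$ ($N = -2 + 37 = 35$)
$N \left(1^{2} - 90\right) = 35 \left(1^{2} - 90\right) = 35 \left(1 - 90\right) = 35 \left(-89\right) = -3115$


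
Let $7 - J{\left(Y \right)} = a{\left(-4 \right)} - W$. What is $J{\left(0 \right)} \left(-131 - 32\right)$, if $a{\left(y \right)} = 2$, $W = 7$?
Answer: $-1956$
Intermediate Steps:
$J{\left(Y \right)} = 12$ ($J{\left(Y \right)} = 7 - \left(2 - 7\right) = 7 - -5 = 7 + 5 = 12$)
$J{\left(0 \right)} \left(-131 - 32\right) = 12 \left(-131 - 32\right) = 12 \left(-163\right) = -1956$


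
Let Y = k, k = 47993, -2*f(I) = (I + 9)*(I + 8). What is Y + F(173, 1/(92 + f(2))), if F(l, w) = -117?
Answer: 47876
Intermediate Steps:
f(I) = -(8 + I)*(9 + I)/2 (f(I) = -(I + 9)*(I + 8)/2 = -(9 + I)*(8 + I)/2 = -(8 + I)*(9 + I)/2)
Y = 47993
Y + F(173, 1/(92 + f(2))) = 47993 - 117 = 47876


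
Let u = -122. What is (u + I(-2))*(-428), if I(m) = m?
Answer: 53072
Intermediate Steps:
(u + I(-2))*(-428) = (-122 - 2)*(-428) = -124*(-428) = 53072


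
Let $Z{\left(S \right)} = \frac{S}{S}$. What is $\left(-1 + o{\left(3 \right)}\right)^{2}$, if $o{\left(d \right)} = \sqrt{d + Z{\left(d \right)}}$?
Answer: $1$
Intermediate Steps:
$Z{\left(S \right)} = 1$
$o{\left(d \right)} = \sqrt{1 + d}$ ($o{\left(d \right)} = \sqrt{d + 1} = \sqrt{1 + d}$)
$\left(-1 + o{\left(3 \right)}\right)^{2} = \left(-1 + \sqrt{1 + 3}\right)^{2} = \left(-1 + \sqrt{4}\right)^{2} = \left(-1 + 2\right)^{2} = 1^{2} = 1$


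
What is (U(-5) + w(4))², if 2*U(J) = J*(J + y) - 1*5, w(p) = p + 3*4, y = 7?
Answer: 289/4 ≈ 72.250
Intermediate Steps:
w(p) = 12 + p (w(p) = p + 12 = 12 + p)
U(J) = -5/2 + J*(7 + J)/2 (U(J) = (J*(J + 7) - 1*5)/2 = (J*(7 + J) - 5)/2 = (-5 + J*(7 + J))/2 = -5/2 + J*(7 + J)/2)
(U(-5) + w(4))² = ((-5/2 + (½)*(-5)² + (7/2)*(-5)) + (12 + 4))² = ((-5/2 + (½)*25 - 35/2) + 16)² = ((-5/2 + 25/2 - 35/2) + 16)² = (-15/2 + 16)² = (17/2)² = 289/4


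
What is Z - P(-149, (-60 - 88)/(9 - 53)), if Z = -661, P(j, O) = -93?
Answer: -568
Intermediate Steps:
Z - P(-149, (-60 - 88)/(9 - 53)) = -661 - 1*(-93) = -661 + 93 = -568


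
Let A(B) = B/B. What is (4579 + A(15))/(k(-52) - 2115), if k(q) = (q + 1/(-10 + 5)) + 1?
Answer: -22900/10831 ≈ -2.1143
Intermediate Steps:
A(B) = 1
k(q) = ⅘ + q (k(q) = (q + 1/(-5)) + 1 = (q - ⅕) + 1 = (-⅕ + q) + 1 = ⅘ + q)
(4579 + A(15))/(k(-52) - 2115) = (4579 + 1)/((⅘ - 52) - 2115) = 4580/(-256/5 - 2115) = 4580/(-10831/5) = 4580*(-5/10831) = -22900/10831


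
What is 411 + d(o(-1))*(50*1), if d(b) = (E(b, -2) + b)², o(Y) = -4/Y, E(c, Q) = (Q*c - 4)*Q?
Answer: 39611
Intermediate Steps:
E(c, Q) = Q*(-4 + Q*c) (E(c, Q) = (-4 + Q*c)*Q = Q*(-4 + Q*c))
d(b) = (8 + 5*b)² (d(b) = (-2*(-4 - 2*b) + b)² = ((8 + 4*b) + b)² = (8 + 5*b)²)
411 + d(o(-1))*(50*1) = 411 + (8 + 5*(-4/(-1)))²*(50*1) = 411 + (8 + 5*(-4*(-1)))²*50 = 411 + (8 + 5*4)²*50 = 411 + (8 + 20)²*50 = 411 + 28²*50 = 411 + 784*50 = 411 + 39200 = 39611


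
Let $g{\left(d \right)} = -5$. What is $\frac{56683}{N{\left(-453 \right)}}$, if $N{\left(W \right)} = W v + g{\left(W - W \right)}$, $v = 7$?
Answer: $- \frac{56683}{3176} \approx -17.847$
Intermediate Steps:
$N{\left(W \right)} = -5 + 7 W$ ($N{\left(W \right)} = W 7 - 5 = 7 W - 5 = -5 + 7 W$)
$\frac{56683}{N{\left(-453 \right)}} = \frac{56683}{-5 + 7 \left(-453\right)} = \frac{56683}{-5 - 3171} = \frac{56683}{-3176} = 56683 \left(- \frac{1}{3176}\right) = - \frac{56683}{3176}$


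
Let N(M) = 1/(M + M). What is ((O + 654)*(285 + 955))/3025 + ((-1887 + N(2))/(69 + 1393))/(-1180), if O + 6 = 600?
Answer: 427156049699/834977440 ≈ 511.58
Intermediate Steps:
N(M) = 1/(2*M)
O = 594 (O = -6 + 600 = 594)
((O + 654)*(285 + 955))/3025 + ((-1887 + N(2))/(69 + 1393))/(-1180) = ((594 + 654)*(285 + 955))/3025 + ((-1887 + (1/2)/2)/(69 + 1393))/(-1180) = (1248*1240)*(1/3025) + ((-1887 + (1/2)*(1/2))/1462)*(-1/1180) = 1547520*(1/3025) + ((-1887 + 1/4)*(1/1462))*(-1/1180) = 309504/605 - 7547/4*1/1462*(-1/1180) = 309504/605 - 7547/5848*(-1/1180) = 309504/605 + 7547/6900640 = 427156049699/834977440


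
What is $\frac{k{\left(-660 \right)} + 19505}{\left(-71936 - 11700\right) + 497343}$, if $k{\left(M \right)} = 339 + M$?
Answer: $\frac{19184}{413707} \approx 0.046371$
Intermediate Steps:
$\frac{k{\left(-660 \right)} + 19505}{\left(-71936 - 11700\right) + 497343} = \frac{\left(339 - 660\right) + 19505}{\left(-71936 - 11700\right) + 497343} = \frac{-321 + 19505}{-83636 + 497343} = \frac{19184}{413707}$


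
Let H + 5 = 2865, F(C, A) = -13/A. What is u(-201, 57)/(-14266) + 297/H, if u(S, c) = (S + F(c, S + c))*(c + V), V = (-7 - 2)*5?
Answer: 433723/1589640 ≈ 0.27284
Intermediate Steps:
V = -45 (V = -9*5 = -45)
u(S, c) = (-45 + c)*(S - 13/(S + c)) (u(S, c) = (S - 13/(S + c))*(c - 45) = (S - 13/(S + c))*(-45 + c) = (-45 + c)*(S - 13/(S + c)))
H = 2860 (H = -5 + 2865 = 2860)
u(-201, 57)/(-14266) + 297/H = ((585 - 13*57 - 201*(-45 + 57)*(-201 + 57))/(-201 + 57))/(-14266) + 297/2860 = ((585 - 741 - 201*12*(-144))/(-144))*(-1/14266) + 297*(1/2860) = -(585 - 741 + 347328)/144*(-1/14266) + 27/260 = -1/144*347172*(-1/14266) + 27/260 = -28931/12*(-1/14266) + 27/260 = 4133/24456 + 27/260 = 433723/1589640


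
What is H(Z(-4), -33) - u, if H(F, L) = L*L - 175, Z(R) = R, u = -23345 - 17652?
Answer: 41911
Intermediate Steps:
u = -40997
H(F, L) = -175 + L² (H(F, L) = L² - 175 = -175 + L²)
H(Z(-4), -33) - u = (-175 + (-33)²) - 1*(-40997) = (-175 + 1089) + 40997 = 914 + 40997 = 41911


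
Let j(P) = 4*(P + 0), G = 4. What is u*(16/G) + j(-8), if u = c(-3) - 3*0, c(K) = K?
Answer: -44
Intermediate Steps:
j(P) = 4*P
u = -3 (u = -3 - 3*0 = -3 + 0 = -3)
u*(16/G) + j(-8) = -48/4 + 4*(-8) = -48/4 - 32 = -3*4 - 32 = -12 - 32 = -44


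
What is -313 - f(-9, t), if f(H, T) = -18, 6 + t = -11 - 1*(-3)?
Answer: -295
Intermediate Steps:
t = -14 (t = -6 + (-11 - 1*(-3)) = -6 + (-11 + 3) = -6 - 8 = -14)
-313 - f(-9, t) = -313 - 1*(-18) = -313 + 18 = -295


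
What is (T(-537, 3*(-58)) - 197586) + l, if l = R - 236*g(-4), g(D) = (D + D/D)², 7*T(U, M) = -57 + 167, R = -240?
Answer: -1399540/7 ≈ -1.9993e+5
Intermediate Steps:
T(U, M) = 110/7 (T(U, M) = (-57 + 167)/7 = (⅐)*110 = 110/7)
g(D) = (1 + D)² (g(D) = (D + 1)² = (1 + D)²)
l = -2364 (l = -240 - 236*(1 - 4)² = -240 - 236*(-3)² = -240 - 236*9 = -240 - 2124 = -2364)
(T(-537, 3*(-58)) - 197586) + l = (110/7 - 197586) - 2364 = -1382992/7 - 2364 = -1399540/7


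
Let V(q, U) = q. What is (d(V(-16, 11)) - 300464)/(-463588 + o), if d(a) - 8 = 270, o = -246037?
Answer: 300186/709625 ≈ 0.42302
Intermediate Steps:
d(a) = 278 (d(a) = 8 + 270 = 278)
(d(V(-16, 11)) - 300464)/(-463588 + o) = (278 - 300464)/(-463588 - 246037) = -300186/(-709625) = -300186*(-1/709625) = 300186/709625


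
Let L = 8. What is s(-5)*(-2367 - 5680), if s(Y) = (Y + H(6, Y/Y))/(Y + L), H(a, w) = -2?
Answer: 56329/3 ≈ 18776.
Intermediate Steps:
s(Y) = (-2 + Y)/(8 + Y) (s(Y) = (Y - 2)/(Y + 8) = (-2 + Y)/(8 + Y))
s(-5)*(-2367 - 5680) = ((-2 - 5)/(8 - 5))*(-2367 - 5680) = (-7/3)*(-8047) = ((⅓)*(-7))*(-8047) = -7/3*(-8047) = 56329/3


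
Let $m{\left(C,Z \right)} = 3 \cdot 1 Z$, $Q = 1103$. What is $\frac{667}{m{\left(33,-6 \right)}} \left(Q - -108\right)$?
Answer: $- \frac{807737}{18} \approx -44874.0$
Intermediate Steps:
$m{\left(C,Z \right)} = 3 Z$
$\frac{667}{m{\left(33,-6 \right)}} \left(Q - -108\right) = \frac{667}{3 \left(-6\right)} \left(1103 - -108\right) = \frac{667}{-18} \left(1103 + 108\right) = 667 \left(- \frac{1}{18}\right) 1211 = \left(- \frac{667}{18}\right) 1211 = - \frac{807737}{18}$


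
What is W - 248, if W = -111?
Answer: -359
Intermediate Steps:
W - 248 = -111 - 248 = -359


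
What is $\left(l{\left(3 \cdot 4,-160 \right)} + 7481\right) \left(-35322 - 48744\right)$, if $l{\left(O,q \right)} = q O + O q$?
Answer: $-306084306$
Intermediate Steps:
$l{\left(O,q \right)} = 2 O q$ ($l{\left(O,q \right)} = O q + O q = 2 O q$)
$\left(l{\left(3 \cdot 4,-160 \right)} + 7481\right) \left(-35322 - 48744\right) = \left(2 \cdot 3 \cdot 4 \left(-160\right) + 7481\right) \left(-35322 - 48744\right) = \left(2 \cdot 12 \left(-160\right) + 7481\right) \left(-84066\right) = \left(-3840 + 7481\right) \left(-84066\right) = 3641 \left(-84066\right) = -306084306$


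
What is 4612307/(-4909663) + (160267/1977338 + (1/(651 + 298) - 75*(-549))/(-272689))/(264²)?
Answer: -14953697242454937415363469/15917746939935872055133824 ≈ -0.93944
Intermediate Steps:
4612307/(-4909663) + (160267/1977338 + (1/(651 + 298) - 75*(-549))/(-272689))/(264²) = 4612307*(-1/4909663) + (160267*(1/1977338) + (1/949 + 41175)*(-1/272689))/69696 = -4612307/4909663 + (160267/1977338 + (1/949 + 41175)*(-1/272689))*(1/69696) = -4612307/4909663 + (160267/1977338 + (39075076/949)*(-1/272689))*(1/69696) = -4612307/4909663 + (160267/1977338 - 39075076/258781861)*(1/69696) = -4612307/4909663 - 35790440110801/511699207466018*1/69696 = -4612307/4909663 - 35790440110801/35663387963551590528 = -14953697242454937415363469/15917746939935872055133824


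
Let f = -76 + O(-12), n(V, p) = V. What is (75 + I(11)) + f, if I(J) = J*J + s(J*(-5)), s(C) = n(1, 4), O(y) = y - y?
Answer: 121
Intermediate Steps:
O(y) = 0
s(C) = 1
f = -76 (f = -76 + 0 = -76)
I(J) = 1 + J² (I(J) = J*J + 1 = J² + 1 = 1 + J²)
(75 + I(11)) + f = (75 + (1 + 11²)) - 76 = (75 + (1 + 121)) - 76 = (75 + 122) - 76 = 197 - 76 = 121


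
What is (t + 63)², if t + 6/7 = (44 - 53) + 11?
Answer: 201601/49 ≈ 4114.3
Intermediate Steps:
t = 8/7 (t = -6/7 + ((44 - 53) + 11) = -6/7 + (-9 + 11) = -6/7 + 2 = 8/7 ≈ 1.1429)
(t + 63)² = (8/7 + 63)² = (449/7)² = 201601/49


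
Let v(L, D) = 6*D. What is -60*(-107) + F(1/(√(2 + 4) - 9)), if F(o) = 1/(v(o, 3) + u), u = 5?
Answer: 147661/23 ≈ 6420.0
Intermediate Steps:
F(o) = 1/23 (F(o) = 1/(6*3 + 5) = 1/(18 + 5) = 1/23)
-60*(-107) + F(1/(√(2 + 4) - 9)) = -60*(-107) + 1/23 = 6420 + 1/23 = 147661/23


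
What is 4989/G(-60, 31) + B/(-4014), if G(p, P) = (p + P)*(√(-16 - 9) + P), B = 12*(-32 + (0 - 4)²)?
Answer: -102551863/19129386 + 24945*I/28594 ≈ -5.361 + 0.87239*I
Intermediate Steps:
B = -192 (B = 12*(-32 + (-4)²) = 12*(-32 + 16) = 12*(-16) = -192)
G(p, P) = (P + p)*(P + 5*I) (G(p, P) = (P + p)*(√(-25) + P) = (P + p)*(5*I + P) = (P + p)*(P + 5*I))
4989/G(-60, 31) + B/(-4014) = 4989/(31² + 31*(-60) + 5*I*31 + 5*I*(-60)) - 192/(-4014) = 4989/(961 - 1860 + 155*I - 300*I) - 192*(-1/4014) = 4989/(-899 - 145*I) + 32/669 = 4989*((-899 + 145*I)/829226) + 32/669 = 4989*(-899 + 145*I)/829226 + 32/669 = 32/669 + 4989*(-899 + 145*I)/829226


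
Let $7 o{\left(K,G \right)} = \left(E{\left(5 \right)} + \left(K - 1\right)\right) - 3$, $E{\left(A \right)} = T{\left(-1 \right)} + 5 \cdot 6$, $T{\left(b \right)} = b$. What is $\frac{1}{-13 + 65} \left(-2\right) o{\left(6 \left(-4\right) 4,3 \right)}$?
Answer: $\frac{71}{182} \approx 0.39011$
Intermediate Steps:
$E{\left(A \right)} = 29$ ($E{\left(A \right)} = -1 + 5 \cdot 6 = -1 + 30 = 29$)
$o{\left(K,G \right)} = \frac{25}{7} + \frac{K}{7}$ ($o{\left(K,G \right)} = \frac{\left(29 + \left(K - 1\right)\right) - 3}{7} = \frac{\left(29 + \left(-1 + K\right)\right) - 3}{7} = \frac{\left(28 + K\right) - 3}{7} = \frac{25 + K}{7} = \frac{25}{7} + \frac{K}{7}$)
$\frac{1}{-13 + 65} \left(-2\right) o{\left(6 \left(-4\right) 4,3 \right)} = \frac{1}{-13 + 65} \left(-2\right) \left(\frac{25}{7} + \frac{6 \left(-4\right) 4}{7}\right) = \frac{1}{52} \left(-2\right) \left(\frac{25}{7} + \frac{\left(-24\right) 4}{7}\right) = \frac{1}{52} \left(-2\right) \left(\frac{25}{7} + \frac{1}{7} \left(-96\right)\right) = - \frac{\frac{25}{7} - \frac{96}{7}}{26} = \left(- \frac{1}{26}\right) \left(- \frac{71}{7}\right) = \frac{71}{182}$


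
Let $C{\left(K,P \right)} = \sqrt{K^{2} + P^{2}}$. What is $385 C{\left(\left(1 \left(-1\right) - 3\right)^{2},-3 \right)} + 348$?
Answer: $348 + 385 \sqrt{265} \approx 6615.3$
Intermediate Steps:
$385 C{\left(\left(1 \left(-1\right) - 3\right)^{2},-3 \right)} + 348 = 385 \sqrt{\left(\left(1 \left(-1\right) - 3\right)^{2}\right)^{2} + \left(-3\right)^{2}} + 348 = 385 \sqrt{\left(\left(-1 - 3\right)^{2}\right)^{2} + 9} + 348 = 385 \sqrt{\left(\left(-4\right)^{2}\right)^{2} + 9} + 348 = 385 \sqrt{16^{2} + 9} + 348 = 385 \sqrt{256 + 9} + 348 = 385 \sqrt{265} + 348 = 348 + 385 \sqrt{265}$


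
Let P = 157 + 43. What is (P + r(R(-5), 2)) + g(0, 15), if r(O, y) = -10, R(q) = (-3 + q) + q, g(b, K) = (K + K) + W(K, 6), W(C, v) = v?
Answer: 226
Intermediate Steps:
g(b, K) = 6 + 2*K (g(b, K) = (K + K) + 6 = 2*K + 6 = 6 + 2*K)
P = 200
R(q) = -3 + 2*q
(P + r(R(-5), 2)) + g(0, 15) = (200 - 10) + (6 + 2*15) = 190 + (6 + 30) = 190 + 36 = 226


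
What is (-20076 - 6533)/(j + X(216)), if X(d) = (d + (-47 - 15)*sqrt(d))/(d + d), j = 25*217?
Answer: -31183299972/6358185893 - 4949274*sqrt(6)/6358185893 ≈ -4.9063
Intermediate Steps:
j = 5425
X(d) = (d - 62*sqrt(d))/(2*d) (X(d) = (d - 62*sqrt(d))/((2*d)) = (d - 62*sqrt(d))*(1/(2*d)) = (d - 62*sqrt(d))/(2*d))
(-20076 - 6533)/(j + X(216)) = (-20076 - 6533)/(5425 + (1/2 - 31*sqrt(6)/36)) = -26609/(5425 + (1/2 - 31*sqrt(6)/36)) = -26609/(10851/2 - 31*sqrt(6)/36)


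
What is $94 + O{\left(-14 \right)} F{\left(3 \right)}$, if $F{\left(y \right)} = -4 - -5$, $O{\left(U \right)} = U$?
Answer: $80$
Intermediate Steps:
$F{\left(y \right)} = 1$ ($F{\left(y \right)} = -4 + 5 = 1$)
$94 + O{\left(-14 \right)} F{\left(3 \right)} = 94 - 14 = 80$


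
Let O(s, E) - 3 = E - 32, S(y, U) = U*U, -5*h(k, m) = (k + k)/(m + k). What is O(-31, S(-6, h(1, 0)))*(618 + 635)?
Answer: -903413/25 ≈ -36137.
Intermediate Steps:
h(k, m) = -2*k/(5*(k + m)) (h(k, m) = -(k + k)/(5*(m + k)) = -2*k/(5*(k + m)))
S(y, U) = U²
O(s, E) = -29 + E (O(s, E) = 3 + (E - 32) = 3 + (-32 + E) = -29 + E)
O(-31, S(-6, h(1, 0)))*(618 + 635) = (-29 + (-2*1/(5*1 + 5*0))²)*(618 + 635) = (-29 + (-2*1/(5 + 0))²)*1253 = (-29 + (-2*1/5)²)*1253 = (-29 + (-2*1*⅕)²)*1253 = (-29 + (-⅖)²)*1253 = (-29 + 4/25)*1253 = -721/25*1253 = -903413/25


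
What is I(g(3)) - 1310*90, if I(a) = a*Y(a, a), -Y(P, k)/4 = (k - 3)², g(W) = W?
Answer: -117900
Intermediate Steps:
Y(P, k) = -4*(-3 + k)² (Y(P, k) = -4*(k - 3)² = -4*(-3 + k)²)
I(a) = -4*a*(-3 + a)² (I(a) = a*(-4*(-3 + a)²) = -4*a*(-3 + a)²)
I(g(3)) - 1310*90 = -4*3*(-3 + 3)² - 1310*90 = -4*3*0² - 117900 = -4*3*0 - 117900 = 0 - 117900 = -117900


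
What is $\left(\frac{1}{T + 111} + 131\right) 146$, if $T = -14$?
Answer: $\frac{1855368}{97} \approx 19128.0$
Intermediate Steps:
$\left(\frac{1}{T + 111} + 131\right) 146 = \left(\frac{1}{-14 + 111} + 131\right) 146 = \left(\frac{1}{97} + 131\right) 146 = \frac{12708}{97} \cdot 146 = \frac{1855368}{97}$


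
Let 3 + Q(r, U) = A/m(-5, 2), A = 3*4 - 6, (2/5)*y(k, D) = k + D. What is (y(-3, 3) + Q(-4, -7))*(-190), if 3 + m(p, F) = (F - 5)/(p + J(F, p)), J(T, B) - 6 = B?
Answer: 3230/3 ≈ 1076.7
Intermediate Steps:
J(T, B) = 6 + B
y(k, D) = 5*D/2 + 5*k/2 (y(k, D) = 5*(k + D)/2 = 5*(D + k)/2 = 5*D/2 + 5*k/2)
m(p, F) = -3 + (-5 + F)/(6 + 2*p) (m(p, F) = -3 + (F - 5)/(p + (6 + p)) = -3 + (-5 + F)/(6 + 2*p))
A = 6 (A = 12 - 6 = 6)
Q(r, U) = -17/3 (Q(r, U) = -3 + 6/(((-23 + 2 - 6*(-5))/(2*(3 - 5)))) = -3 + 6/(((½)*(-23 + 2 + 30)/(-2))) = -3 + 6/(((½)*(-½)*9)) = -3 + 6/(-9/4) = -3 + 6*(-4/9) = -3 - 8/3 = -17/3)
(y(-3, 3) + Q(-4, -7))*(-190) = (((5/2)*3 + (5/2)*(-3)) - 17/3)*(-190) = ((15/2 - 15/2) - 17/3)*(-190) = (0 - 17/3)*(-190) = -17/3*(-190) = 3230/3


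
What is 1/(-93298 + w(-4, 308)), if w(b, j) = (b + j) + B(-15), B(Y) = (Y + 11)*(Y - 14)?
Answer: -1/92878 ≈ -1.0767e-5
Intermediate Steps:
B(Y) = (-14 + Y)*(11 + Y) (B(Y) = (11 + Y)*(-14 + Y) = (-14 + Y)*(11 + Y))
w(b, j) = 116 + b + j (w(b, j) = (b + j) + (-154 + (-15)² - 3*(-15)) = (b + j) + (-154 + 225 + 45) = (b + j) + 116 = 116 + b + j)
1/(-93298 + w(-4, 308)) = 1/(-93298 + (116 - 4 + 308)) = 1/(-93298 + 420) = 1/(-92878) = -1/92878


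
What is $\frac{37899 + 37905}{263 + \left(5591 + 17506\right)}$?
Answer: $\frac{18951}{5840} \approx 3.245$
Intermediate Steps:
$\frac{37899 + 37905}{263 + \left(5591 + 17506\right)} = \frac{75804}{263 + 23097} = \frac{75804}{23360} = 75804 \cdot \frac{1}{23360} = \frac{18951}{5840}$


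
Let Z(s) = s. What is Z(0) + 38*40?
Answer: 1520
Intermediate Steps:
Z(0) + 38*40 = 0 + 38*40 = 0 + 1520 = 1520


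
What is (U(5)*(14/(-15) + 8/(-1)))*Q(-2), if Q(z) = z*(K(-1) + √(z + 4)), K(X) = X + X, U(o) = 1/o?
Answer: -536/75 + 268*√2/75 ≈ -2.0932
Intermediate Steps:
K(X) = 2*X
Q(z) = z*(-2 + √(4 + z)) (Q(z) = z*(2*(-1) + √(z + 4)) = z*(-2 + √(4 + z)))
(U(5)*(14/(-15) + 8/(-1)))*Q(-2) = ((14/(-15) + 8/(-1))/5)*(-2*(-2 + √(4 - 2))) = ((14*(-1/15) + 8*(-1))/5)*(-2*(-2 + √2)) = ((-14/15 - 8)/5)*(4 - 2*√2) = ((⅕)*(-134/15))*(4 - 2*√2) = -134*(4 - 2*√2)/75 = -536/75 + 268*√2/75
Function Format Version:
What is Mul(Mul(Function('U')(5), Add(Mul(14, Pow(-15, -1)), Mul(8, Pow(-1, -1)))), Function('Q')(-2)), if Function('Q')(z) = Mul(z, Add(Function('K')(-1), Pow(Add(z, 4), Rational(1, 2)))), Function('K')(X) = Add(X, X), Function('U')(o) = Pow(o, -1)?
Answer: Add(Rational(-536, 75), Mul(Rational(268, 75), Pow(2, Rational(1, 2)))) ≈ -2.0932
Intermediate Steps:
Function('K')(X) = Mul(2, X)
Function('Q')(z) = Mul(z, Add(-2, Pow(Add(4, z), Rational(1, 2)))) (Function('Q')(z) = Mul(z, Add(Mul(2, -1), Pow(Add(z, 4), Rational(1, 2)))) = Mul(z, Add(-2, Pow(Add(4, z), Rational(1, 2)))))
Mul(Mul(Function('U')(5), Add(Mul(14, Pow(-15, -1)), Mul(8, Pow(-1, -1)))), Function('Q')(-2)) = Mul(Mul(Pow(5, -1), Add(Mul(14, Pow(-15, -1)), Mul(8, Pow(-1, -1)))), Mul(-2, Add(-2, Pow(Add(4, -2), Rational(1, 2))))) = Mul(Mul(Rational(1, 5), Add(Mul(14, Rational(-1, 15)), Mul(8, -1))), Mul(-2, Add(-2, Pow(2, Rational(1, 2))))) = Mul(Mul(Rational(1, 5), Add(Rational(-14, 15), -8)), Add(4, Mul(-2, Pow(2, Rational(1, 2))))) = Mul(Mul(Rational(1, 5), Rational(-134, 15)), Add(4, Mul(-2, Pow(2, Rational(1, 2))))) = Mul(Rational(-134, 75), Add(4, Mul(-2, Pow(2, Rational(1, 2))))) = Add(Rational(-536, 75), Mul(Rational(268, 75), Pow(2, Rational(1, 2))))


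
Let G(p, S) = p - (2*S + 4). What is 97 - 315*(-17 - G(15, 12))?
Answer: 1357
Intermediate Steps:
G(p, S) = -4 + p - 2*S (G(p, S) = p - (4 + 2*S) = p + (-4 - 2*S) = -4 + p - 2*S)
97 - 315*(-17 - G(15, 12)) = 97 - 315*(-17 - (-4 + 15 - 2*12)) = 97 - 315*(-17 - (-4 + 15 - 24)) = 97 - 315*(-17 - 1*(-13)) = 97 - 315*(-17 + 13) = 97 - 315*(-4) = 97 + 1260 = 1357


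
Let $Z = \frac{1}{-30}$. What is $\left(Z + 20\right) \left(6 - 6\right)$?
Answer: $0$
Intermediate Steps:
$Z = - \frac{1}{30} \approx -0.033333$
$\left(Z + 20\right) \left(6 - 6\right) = \left(- \frac{1}{30} + 20\right) \left(6 - 6\right) = \frac{599 \left(6 - 6\right)}{30} = \frac{599}{30} \cdot 0 = 0$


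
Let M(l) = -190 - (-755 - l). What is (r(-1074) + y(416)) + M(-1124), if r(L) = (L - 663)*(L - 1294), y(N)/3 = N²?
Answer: 4631825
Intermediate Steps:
M(l) = 565 + l (M(l) = -190 + (755 + l) = 565 + l)
y(N) = 3*N²
r(L) = (-1294 + L)*(-663 + L) (r(L) = (-663 + L)*(-1294 + L) = (-1294 + L)*(-663 + L))
(r(-1074) + y(416)) + M(-1124) = ((857922 + (-1074)² - 1957*(-1074)) + 3*416²) + (565 - 1124) = ((857922 + 1153476 + 2101818) + 3*173056) - 559 = (4113216 + 519168) - 559 = 4632384 - 559 = 4631825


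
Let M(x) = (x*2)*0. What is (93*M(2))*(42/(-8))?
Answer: 0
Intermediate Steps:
M(x) = 0 (M(x) = (2*x)*0 = 0)
(93*M(2))*(42/(-8)) = (93*0)*(42/(-8)) = 0*(42*(-1/8)) = 0*(-21/4) = 0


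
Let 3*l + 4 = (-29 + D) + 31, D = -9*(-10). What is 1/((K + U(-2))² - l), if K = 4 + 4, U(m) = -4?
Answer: -3/40 ≈ -0.075000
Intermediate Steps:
D = 90
K = 8
l = 88/3 (l = -4/3 + ((-29 + 90) + 31)/3 = -4/3 + (61 + 31)/3 = -4/3 + (⅓)*92 = -4/3 + 92/3 = 88/3 ≈ 29.333)
1/((K + U(-2))² - l) = 1/((8 - 4)² - 1*88/3) = 1/(4² - 88/3) = 1/(16 - 88/3) = 1/(-40/3) = -3/40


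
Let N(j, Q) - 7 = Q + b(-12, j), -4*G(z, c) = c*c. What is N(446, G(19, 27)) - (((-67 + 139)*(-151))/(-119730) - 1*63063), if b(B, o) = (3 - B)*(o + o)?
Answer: 6087684557/79820 ≈ 76268.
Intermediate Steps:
b(B, o) = 2*o*(3 - B) (b(B, o) = (3 - B)*(2*o) = 2*o*(3 - B))
G(z, c) = -c²/4 (G(z, c) = -c*c/4 = -c²/4)
N(j, Q) = 7 + Q + 30*j (N(j, Q) = 7 + (Q + 2*j*(3 - 1*(-12))) = 7 + (Q + 2*j*(3 + 12)) = 7 + (Q + 2*j*15) = 7 + (Q + 30*j) = 7 + Q + 30*j)
N(446, G(19, 27)) - (((-67 + 139)*(-151))/(-119730) - 1*63063) = (7 - ¼*27² + 30*446) - (((-67 + 139)*(-151))/(-119730) - 1*63063) = (7 - ¼*729 + 13380) - ((72*(-151))*(-1/119730) - 63063) = (7 - 729/4 + 13380) - (-10872*(-1/119730) - 63063) = 52819/4 - (1812/19955 - 63063) = 52819/4 - 1*(-1258420353/19955) = 52819/4 + 1258420353/19955 = 6087684557/79820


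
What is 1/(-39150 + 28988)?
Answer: -1/10162 ≈ -9.8406e-5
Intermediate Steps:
1/(-39150 + 28988) = 1/(-10162) = -1/10162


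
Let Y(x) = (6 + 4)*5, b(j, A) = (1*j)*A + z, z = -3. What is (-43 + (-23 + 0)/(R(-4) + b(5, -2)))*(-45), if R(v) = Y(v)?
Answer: 72630/37 ≈ 1963.0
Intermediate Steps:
b(j, A) = -3 + A*j (b(j, A) = (1*j)*A - 3 = j*A - 3 = A*j - 3 = -3 + A*j)
Y(x) = 50 (Y(x) = 10*5 = 50)
R(v) = 50
(-43 + (-23 + 0)/(R(-4) + b(5, -2)))*(-45) = (-43 + (-23 + 0)/(50 + (-3 - 2*5)))*(-45) = (-43 - 23/(50 + (-3 - 10)))*(-45) = (-43 - 23/(50 - 13))*(-45) = (-43 - 23/37)*(-45) = -1614/37*(-45) = 72630/37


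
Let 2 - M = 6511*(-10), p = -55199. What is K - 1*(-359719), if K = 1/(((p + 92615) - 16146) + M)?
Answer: 31073246659/86382 ≈ 3.5972e+5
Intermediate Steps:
M = 65112 (M = 2 - 6511*(-10) = 2 - 1*(-65110) = 2 + 65110 = 65112)
K = 1/86382 (K = 1/(((-55199 + 92615) - 16146) + 65112) = 1/((37416 - 16146) + 65112) = 1/(21270 + 65112) = 1/86382 ≈ 1.1576e-5)
K - 1*(-359719) = 1/86382 - 1*(-359719) = 1/86382 + 359719 = 31073246659/86382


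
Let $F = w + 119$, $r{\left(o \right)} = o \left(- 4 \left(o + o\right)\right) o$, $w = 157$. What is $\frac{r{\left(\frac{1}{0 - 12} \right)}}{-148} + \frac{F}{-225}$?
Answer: $- \frac{980377}{799200} \approx -1.2267$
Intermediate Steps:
$r{\left(o \right)} = - 8 o^{3}$ ($r{\left(o \right)} = o \left(- 4 \cdot 2 o\right) o = o \left(- 8 o\right) o = - 8 o^{2} o = - 8 o^{3}$)
$F = 276$ ($F = 157 + 119 = 276$)
$\frac{r{\left(\frac{1}{0 - 12} \right)}}{-148} + \frac{F}{-225} = \frac{\left(-8\right) \left(\frac{1}{0 - 12}\right)^{3}}{-148} + \frac{276}{-225} = - 8 \left(\frac{1}{-12}\right)^{3} \left(- \frac{1}{148}\right) + 276 \left(- \frac{1}{225}\right) = - 8 \left(- \frac{1}{12}\right)^{3} \left(- \frac{1}{148}\right) - \frac{92}{75} = \left(-8\right) \left(- \frac{1}{1728}\right) \left(- \frac{1}{148}\right) - \frac{92}{75} = \frac{1}{216} \left(- \frac{1}{148}\right) - \frac{92}{75} = - \frac{1}{31968} - \frac{92}{75} = - \frac{980377}{799200}$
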